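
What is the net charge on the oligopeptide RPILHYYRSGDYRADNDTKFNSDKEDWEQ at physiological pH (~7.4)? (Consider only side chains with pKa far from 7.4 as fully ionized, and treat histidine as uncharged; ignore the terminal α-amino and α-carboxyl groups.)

Near pH 7.4, K and R contribute +1 each, D and E contribute −1 each, and every other side chain (His included, as stated) is uncharged.
Positive (K, R): R1, R8, R13, K19, K24 → +5.
Negative (D, E): D11, D15, D17, D23, E25, D26, E28 → −7.
Net charge = (+5) + (−7) = −2.

-2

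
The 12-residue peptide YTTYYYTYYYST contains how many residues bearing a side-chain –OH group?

Serine (S), threonine (T), and tyrosine (Y) each carry a hydroxyl group on the side chain.
Matching residues: Y1, T2, T3, Y4, Y5, Y6, T7, Y8, Y9, Y10, S11, T12.

12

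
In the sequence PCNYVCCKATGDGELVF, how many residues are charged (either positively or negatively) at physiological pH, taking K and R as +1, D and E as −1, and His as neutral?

3

Charged side chains at pH ~7.4: K, R (positive); D, E (negative).
Matching residues: K8, D12, E14.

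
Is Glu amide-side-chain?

No

Only N (asparagine) and Q (glutamine) carry a side-chain carboxamide.
Glutamate is not in this group.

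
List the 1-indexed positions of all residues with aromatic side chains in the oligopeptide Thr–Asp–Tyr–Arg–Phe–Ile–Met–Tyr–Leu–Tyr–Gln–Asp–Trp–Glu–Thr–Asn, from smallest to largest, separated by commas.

3, 5, 8, 10, 13

F, W, and Y each carry an aromatic ring on the side chain.
Matching residues: Tyr3, Phe5, Tyr8, Tyr10, Trp13.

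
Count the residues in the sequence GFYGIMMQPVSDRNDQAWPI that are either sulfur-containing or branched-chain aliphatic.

Sulfur-containing: C, M. Branched-chain aliphatic: I, L, V.
Sulfur-containing residues here: M6, M7 (2).
Branched-chain aliphatic residues here: I5, V10, I20 (3).
The two groups share no amino acid, so total = 2 + 3 = 5.

5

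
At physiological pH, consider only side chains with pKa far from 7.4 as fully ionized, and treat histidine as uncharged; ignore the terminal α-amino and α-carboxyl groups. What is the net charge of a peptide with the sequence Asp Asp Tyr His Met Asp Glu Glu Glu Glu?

-7

At pH ~7.4 the Lys and Arg side chains are protonated (+1), the Asp and Glu side chains are deprotonated (−1), and with His taken as neutral all other side chains carry no charge.
Positive (K, R): none → +0.
Negative (D, E): Asp1, Asp2, Asp6, Glu7, Glu8, Glu9, Glu10 → −7.
Net charge = (+0) + (−7) = −7.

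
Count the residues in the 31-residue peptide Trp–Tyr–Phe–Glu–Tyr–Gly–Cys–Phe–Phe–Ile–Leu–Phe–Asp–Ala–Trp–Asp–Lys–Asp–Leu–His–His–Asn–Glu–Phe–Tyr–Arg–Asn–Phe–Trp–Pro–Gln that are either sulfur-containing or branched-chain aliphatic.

Sulfur-containing: C, M. Branched-chain aliphatic: I, L, V.
Sulfur-containing residues here: Cys7 (1).
Branched-chain aliphatic residues here: Ile10, Leu11, Leu19 (3).
The two groups share no amino acid, so total = 1 + 3 = 4.

4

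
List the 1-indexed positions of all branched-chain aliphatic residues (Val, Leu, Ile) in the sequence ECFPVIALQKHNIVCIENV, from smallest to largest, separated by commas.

Matching residues: V5, I6, L8, I13, V14, I16, V19.

5, 6, 8, 13, 14, 16, 19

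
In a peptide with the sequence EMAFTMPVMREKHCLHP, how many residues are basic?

4

Lysine (K), arginine (R), and histidine (H) have basic, nitrogen-containing side chains.
Matching residues: R10, K12, H13, H16.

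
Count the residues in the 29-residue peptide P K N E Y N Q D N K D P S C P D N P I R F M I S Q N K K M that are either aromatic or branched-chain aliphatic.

Aromatic: F, W, Y. Branched-chain aliphatic: I, L, V.
Aromatic residues here: Y5, F21 (2).
Branched-chain aliphatic residues here: I19, I23 (2).
The two groups share no amino acid, so total = 2 + 2 = 4.

4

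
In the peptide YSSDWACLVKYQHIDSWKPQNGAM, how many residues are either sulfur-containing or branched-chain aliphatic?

5

Sulfur-containing: C, M. Branched-chain aliphatic: I, L, V.
Sulfur-containing residues here: C7, M24 (2).
Branched-chain aliphatic residues here: L8, V9, I14 (3).
The two groups share no amino acid, so total = 2 + 3 = 5.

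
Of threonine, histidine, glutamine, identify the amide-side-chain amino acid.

glutamine

The amide-side-chain residues are Asn (N) and Gln (Q).
Of the listed options, only glutamine belongs to this group.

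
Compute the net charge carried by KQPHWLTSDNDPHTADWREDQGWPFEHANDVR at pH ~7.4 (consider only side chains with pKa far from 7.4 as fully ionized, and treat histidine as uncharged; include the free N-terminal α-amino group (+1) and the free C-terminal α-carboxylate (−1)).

-4

At pH ~7.4 the Lys and Arg side chains are protonated (+1), the Asp and Glu side chains are deprotonated (−1), and with His taken as neutral all other side chains carry no charge.
Positive (K, R): K1, R18, R32 → +3.
Negative (D, E): D9, D11, D16, E19, D20, E26, D30 → −7.
The N-terminus (+1) and C-terminus (−1) cancel.
Net charge = (+3) + (−7) = −4.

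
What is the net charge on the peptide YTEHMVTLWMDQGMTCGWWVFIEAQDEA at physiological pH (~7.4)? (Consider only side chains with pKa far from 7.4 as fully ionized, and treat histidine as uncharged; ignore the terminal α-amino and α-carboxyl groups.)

-5

At pH ~7.4 the Lys and Arg side chains are protonated (+1), the Asp and Glu side chains are deprotonated (−1), and with His taken as neutral all other side chains carry no charge.
Positive (K, R): none → +0.
Negative (D, E): E3, D11, E23, D26, E27 → −5.
Net charge = (+0) + (−5) = −5.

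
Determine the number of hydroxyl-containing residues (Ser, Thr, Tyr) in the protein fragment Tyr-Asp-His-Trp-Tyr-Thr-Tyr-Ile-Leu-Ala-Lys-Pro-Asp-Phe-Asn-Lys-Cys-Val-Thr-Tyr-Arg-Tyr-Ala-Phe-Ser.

Matching residues: Tyr1, Tyr5, Thr6, Tyr7, Thr19, Tyr20, Tyr22, Ser25.

8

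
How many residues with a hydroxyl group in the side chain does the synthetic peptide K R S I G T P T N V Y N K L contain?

4

S, T, and Y are the three residues with a side-chain hydroxyl.
Matching residues: S3, T6, T8, Y11.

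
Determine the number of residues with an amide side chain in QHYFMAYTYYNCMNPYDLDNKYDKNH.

5

Only N (asparagine) and Q (glutamine) carry a side-chain carboxamide.
Matching residues: Q1, N11, N14, N20, N25.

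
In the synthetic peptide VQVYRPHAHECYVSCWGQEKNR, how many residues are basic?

5

Lysine (K), arginine (R), and histidine (H) have basic, nitrogen-containing side chains.
Matching residues: R5, H7, H9, K20, R22.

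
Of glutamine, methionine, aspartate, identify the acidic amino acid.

Only D (aspartate) and E (glutamate) carry a side-chain carboxylic acid.
Of the listed options, only aspartate belongs to this group.

aspartate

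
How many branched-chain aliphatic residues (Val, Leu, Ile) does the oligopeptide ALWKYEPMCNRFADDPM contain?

1

Matching residues: L2.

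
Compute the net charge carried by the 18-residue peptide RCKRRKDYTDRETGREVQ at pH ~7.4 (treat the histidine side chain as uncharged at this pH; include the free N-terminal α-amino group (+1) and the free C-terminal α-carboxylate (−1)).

+3

Near pH 7.4, K and R contribute +1 each, D and E contribute −1 each, and every other side chain (His included, as stated) is uncharged.
Positive (K, R): R1, K3, R4, R5, K6, R11, R15 → +7.
Negative (D, E): D7, D10, E12, E16 → −4.
The N-terminus (+1) and C-terminus (−1) cancel.
Net charge = (+7) + (−4) = +3.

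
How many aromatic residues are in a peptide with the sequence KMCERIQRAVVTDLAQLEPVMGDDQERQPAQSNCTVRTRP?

The aromatic amino acids are Phe (F, benzyl), Trp (W, indole), and Tyr (Y, phenol).
None of the 40 residues belong to this group.

0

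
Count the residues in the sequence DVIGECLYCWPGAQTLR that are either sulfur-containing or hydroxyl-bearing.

4

Sulfur-containing: C, M. Hydroxyl-bearing: S, T, Y.
Sulfur-containing residues here: C6, C9 (2).
Hydroxyl-bearing residues here: Y8, T15 (2).
The two groups share no amino acid, so total = 2 + 2 = 4.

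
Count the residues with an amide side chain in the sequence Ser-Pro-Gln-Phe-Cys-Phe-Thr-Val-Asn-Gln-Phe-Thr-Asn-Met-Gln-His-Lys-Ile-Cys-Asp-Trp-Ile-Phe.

Only N (asparagine) and Q (glutamine) carry a side-chain carboxamide.
Matching residues: Gln3, Asn9, Gln10, Asn13, Gln15.

5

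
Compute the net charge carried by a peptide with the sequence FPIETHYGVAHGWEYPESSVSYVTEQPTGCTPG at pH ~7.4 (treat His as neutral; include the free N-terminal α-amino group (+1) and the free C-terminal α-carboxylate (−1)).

-4

At pH ~7.4 the Lys and Arg side chains are protonated (+1), the Asp and Glu side chains are deprotonated (−1), and with His taken as neutral all other side chains carry no charge.
Positive (K, R): none → +0.
Negative (D, E): E4, E14, E17, E25 → −4.
The N-terminus (+1) and C-terminus (−1) cancel.
Net charge = (+0) + (−4) = −4.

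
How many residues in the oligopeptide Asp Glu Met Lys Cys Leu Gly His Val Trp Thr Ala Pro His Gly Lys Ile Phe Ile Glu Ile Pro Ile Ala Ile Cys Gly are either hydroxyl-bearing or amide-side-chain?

Hydroxyl-bearing: S, T, Y. Amide-side-chain: N, Q.
Hydroxyl-bearing residues here: Thr11 (1).
Amide-side-chain residues here: none (0).
The two groups share no amino acid, so total = 1 + 0 = 1.

1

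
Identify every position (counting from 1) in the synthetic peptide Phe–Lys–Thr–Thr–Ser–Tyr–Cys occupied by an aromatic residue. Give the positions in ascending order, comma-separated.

1, 6

Matching residues: Phe1, Tyr6.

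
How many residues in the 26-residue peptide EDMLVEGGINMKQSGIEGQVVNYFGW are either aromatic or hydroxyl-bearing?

Aromatic: F, W, Y. Hydroxyl-bearing: S, T, Y.
Aromatic residues here: Y23, F24, W26 (3).
Hydroxyl-bearing residues here: S14, Y23 (2).
Y is in both groups, so the 1 Y residue must not be double-counted.
Total = 3 + 2 − 1 = 4.

4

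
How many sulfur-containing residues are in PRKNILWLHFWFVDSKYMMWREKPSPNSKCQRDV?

Cysteine (C, thiol) and methionine (M, thioether) are the two sulfur-containing amino acids.
Matching residues: M18, M19, C30.

3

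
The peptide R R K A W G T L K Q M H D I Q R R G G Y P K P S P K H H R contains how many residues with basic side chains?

K, R, and H are the three residues with basic side chains (ε-amine, guanidinium, and imidazole respectively).
Matching residues: R1, R2, K3, K9, H12, R16, R17, K22, K26, H27, H28, R29.

12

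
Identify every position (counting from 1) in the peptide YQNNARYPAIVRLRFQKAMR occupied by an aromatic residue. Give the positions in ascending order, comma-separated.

1, 7, 15

Matching residues: Y1, Y7, F15.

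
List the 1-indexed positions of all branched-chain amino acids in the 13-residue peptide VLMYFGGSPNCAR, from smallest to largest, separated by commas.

1, 2

V, L, and I make up the branched-chain aliphatic group.
Matching residues: V1, L2.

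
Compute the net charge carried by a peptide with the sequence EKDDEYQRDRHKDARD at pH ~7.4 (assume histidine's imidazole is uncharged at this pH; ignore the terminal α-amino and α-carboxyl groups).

The side chains ionized at physiological pH are Lys/Arg (+1) and Asp/Glu (−1); with His treated as neutral, nothing else contributes.
Positive (K, R): K2, R8, R10, K12, R15 → +5.
Negative (D, E): E1, D3, D4, E5, D9, D13, D16 → −7.
Net charge = (+5) + (−7) = −2.

-2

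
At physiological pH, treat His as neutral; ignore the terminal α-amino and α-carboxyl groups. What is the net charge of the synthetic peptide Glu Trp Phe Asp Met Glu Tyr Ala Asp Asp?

Near pH 7.4, K and R contribute +1 each, D and E contribute −1 each, and every other side chain (His included, as stated) is uncharged.
Positive (K, R): none → +0.
Negative (D, E): Glu1, Asp4, Glu6, Asp9, Asp10 → −5.
Net charge = (+0) + (−5) = −5.

-5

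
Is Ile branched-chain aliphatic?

Yes

V, L, and I make up the branched-chain aliphatic group.
Isoleucine is in this group.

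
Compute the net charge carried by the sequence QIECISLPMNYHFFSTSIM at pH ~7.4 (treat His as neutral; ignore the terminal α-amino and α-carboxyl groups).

-1

At pH ~7.4 the Lys and Arg side chains are protonated (+1), the Asp and Glu side chains are deprotonated (−1), and with His taken as neutral all other side chains carry no charge.
Positive (K, R): none → +0.
Negative (D, E): E3 → −1.
Net charge = (+0) + (−1) = −1.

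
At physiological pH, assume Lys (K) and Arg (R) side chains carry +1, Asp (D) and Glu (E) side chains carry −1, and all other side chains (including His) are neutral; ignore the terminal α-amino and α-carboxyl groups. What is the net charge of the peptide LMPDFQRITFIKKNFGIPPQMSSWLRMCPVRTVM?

Positive (K, R): R7, K12, K13, R26, R31 → +5.
Negative (D, E): D4 → −1.
Net charge = (+5) + (−1) = +4.

+4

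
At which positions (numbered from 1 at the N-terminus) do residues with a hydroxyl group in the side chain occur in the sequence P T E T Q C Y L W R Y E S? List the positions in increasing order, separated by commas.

2, 4, 7, 11, 13

The –OH-bearing residues are Ser, Thr (aliphatic alcohols), and Tyr (phenol).
Matching residues: T2, T4, Y7, Y11, S13.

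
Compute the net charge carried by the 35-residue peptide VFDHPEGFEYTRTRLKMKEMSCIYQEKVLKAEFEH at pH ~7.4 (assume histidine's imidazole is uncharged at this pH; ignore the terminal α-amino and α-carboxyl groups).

-1

At pH ~7.4 the Lys and Arg side chains are protonated (+1), the Asp and Glu side chains are deprotonated (−1), and with His taken as neutral all other side chains carry no charge.
Positive (K, R): R12, R14, K16, K18, K27, K30 → +6.
Negative (D, E): D3, E6, E9, E19, E26, E32, E34 → −7.
Net charge = (+6) + (−7) = −1.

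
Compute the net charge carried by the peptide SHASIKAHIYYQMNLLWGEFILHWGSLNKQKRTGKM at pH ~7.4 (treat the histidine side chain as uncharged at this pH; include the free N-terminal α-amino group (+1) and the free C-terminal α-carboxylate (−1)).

+4

At pH ~7.4 the Lys and Arg side chains are protonated (+1), the Asp and Glu side chains are deprotonated (−1), and with His taken as neutral all other side chains carry no charge.
Positive (K, R): K6, K29, K31, R32, K35 → +5.
Negative (D, E): E19 → −1.
The N-terminus (+1) and C-terminus (−1) cancel.
Net charge = (+5) + (−1) = +4.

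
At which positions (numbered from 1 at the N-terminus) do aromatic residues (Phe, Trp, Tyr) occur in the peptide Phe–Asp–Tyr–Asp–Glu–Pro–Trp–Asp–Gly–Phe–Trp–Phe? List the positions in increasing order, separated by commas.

1, 3, 7, 10, 11, 12

Matching residues: Phe1, Tyr3, Trp7, Phe10, Trp11, Phe12.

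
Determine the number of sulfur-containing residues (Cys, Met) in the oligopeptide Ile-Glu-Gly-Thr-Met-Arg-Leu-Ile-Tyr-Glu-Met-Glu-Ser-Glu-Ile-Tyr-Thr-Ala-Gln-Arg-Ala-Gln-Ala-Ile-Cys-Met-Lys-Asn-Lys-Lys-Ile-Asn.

Matching residues: Met5, Met11, Cys25, Met26.

4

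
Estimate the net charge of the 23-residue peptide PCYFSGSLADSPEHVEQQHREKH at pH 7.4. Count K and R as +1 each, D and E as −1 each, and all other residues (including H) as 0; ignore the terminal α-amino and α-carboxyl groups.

Positive (K, R): R20, K22 → +2.
Negative (D, E): D10, E13, E16, E21 → −4.
Net charge = (+2) + (−4) = −2.

-2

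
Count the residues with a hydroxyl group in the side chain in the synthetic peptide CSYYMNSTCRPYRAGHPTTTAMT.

10

S, T, and Y are the three residues with a side-chain hydroxyl.
Matching residues: S2, Y3, Y4, S7, T8, Y12, T18, T19, T20, T23.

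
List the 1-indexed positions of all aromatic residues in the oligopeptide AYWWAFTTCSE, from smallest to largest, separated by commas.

2, 3, 4, 6

The aromatic amino acids are Phe (F, benzyl), Trp (W, indole), and Tyr (Y, phenol).
Matching residues: Y2, W3, W4, F6.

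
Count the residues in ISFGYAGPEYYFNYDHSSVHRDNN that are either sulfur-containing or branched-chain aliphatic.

2

Sulfur-containing: C, M. Branched-chain aliphatic: I, L, V.
Sulfur-containing residues here: none (0).
Branched-chain aliphatic residues here: I1, V19 (2).
The two groups share no amino acid, so total = 0 + 2 = 2.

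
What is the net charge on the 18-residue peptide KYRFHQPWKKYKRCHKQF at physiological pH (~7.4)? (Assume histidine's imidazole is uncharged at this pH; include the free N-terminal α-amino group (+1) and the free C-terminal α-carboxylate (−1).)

The side chains ionized at physiological pH are Lys/Arg (+1) and Asp/Glu (−1); with His treated as neutral, nothing else contributes.
Positive (K, R): K1, R3, K9, K10, K12, R13, K16 → +7.
Negative (D, E): none → −0.
The N-terminus (+1) and C-terminus (−1) cancel.
Net charge = (+7) + (−0) = +7.

+7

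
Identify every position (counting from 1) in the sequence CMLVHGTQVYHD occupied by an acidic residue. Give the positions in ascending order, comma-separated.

Only D (aspartate) and E (glutamate) carry a side-chain carboxylic acid.
Matching residues: D12.

12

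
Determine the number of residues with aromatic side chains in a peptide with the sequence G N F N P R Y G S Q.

F, W, and Y each carry an aromatic ring on the side chain.
Matching residues: F3, Y7.

2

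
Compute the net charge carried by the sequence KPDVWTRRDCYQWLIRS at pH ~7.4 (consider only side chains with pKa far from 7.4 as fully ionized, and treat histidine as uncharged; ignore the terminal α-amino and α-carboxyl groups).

+2

The side chains ionized at physiological pH are Lys/Arg (+1) and Asp/Glu (−1); with His treated as neutral, nothing else contributes.
Positive (K, R): K1, R7, R8, R16 → +4.
Negative (D, E): D3, D9 → −2.
Net charge = (+4) + (−2) = +2.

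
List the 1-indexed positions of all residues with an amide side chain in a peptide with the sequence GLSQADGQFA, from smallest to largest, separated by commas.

Asparagine (N) and glutamine (Q) have uncharged amide side chains.
Matching residues: Q4, Q8.

4, 8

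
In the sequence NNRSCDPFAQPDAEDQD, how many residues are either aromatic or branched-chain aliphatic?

1

Aromatic: F, W, Y. Branched-chain aliphatic: I, L, V.
Aromatic residues here: F8 (1).
Branched-chain aliphatic residues here: none (0).
The two groups share no amino acid, so total = 1 + 0 = 1.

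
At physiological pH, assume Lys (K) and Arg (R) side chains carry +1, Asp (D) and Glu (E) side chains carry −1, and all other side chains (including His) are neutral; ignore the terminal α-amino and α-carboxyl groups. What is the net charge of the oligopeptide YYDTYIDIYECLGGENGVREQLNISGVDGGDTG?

-6

Positive (K, R): R19 → +1.
Negative (D, E): D3, D7, E10, E15, E20, D28, D31 → −7.
Net charge = (+1) + (−7) = −6.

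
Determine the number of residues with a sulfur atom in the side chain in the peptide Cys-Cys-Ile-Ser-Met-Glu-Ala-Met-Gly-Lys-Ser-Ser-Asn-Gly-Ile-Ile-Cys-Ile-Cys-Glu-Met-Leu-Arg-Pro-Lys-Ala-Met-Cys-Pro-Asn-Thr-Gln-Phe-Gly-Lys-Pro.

9

The sulfur-bearing residues are cysteine (–SH) and methionine (–S–CH₃).
Matching residues: Cys1, Cys2, Met5, Met8, Cys17, Cys19, Met21, Met27, Cys28.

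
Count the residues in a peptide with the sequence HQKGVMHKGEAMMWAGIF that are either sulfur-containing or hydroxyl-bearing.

3

Sulfur-containing: C, M. Hydroxyl-bearing: S, T, Y.
Sulfur-containing residues here: M6, M12, M13 (3).
Hydroxyl-bearing residues here: none (0).
The two groups share no amino acid, so total = 3 + 0 = 3.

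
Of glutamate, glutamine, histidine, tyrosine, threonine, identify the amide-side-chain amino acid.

Asparagine (N) and glutamine (Q) have uncharged amide side chains.
Of the listed options, only glutamine belongs to this group.

glutamine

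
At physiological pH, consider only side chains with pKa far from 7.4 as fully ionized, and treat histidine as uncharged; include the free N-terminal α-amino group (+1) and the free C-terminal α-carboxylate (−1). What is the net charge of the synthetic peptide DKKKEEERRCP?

Near pH 7.4, K and R contribute +1 each, D and E contribute −1 each, and every other side chain (His included, as stated) is uncharged.
Positive (K, R): K2, K3, K4, R8, R9 → +5.
Negative (D, E): D1, E5, E6, E7 → −4.
The N-terminus (+1) and C-terminus (−1) cancel.
Net charge = (+5) + (−4) = +1.

+1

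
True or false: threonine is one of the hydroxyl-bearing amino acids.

The –OH-bearing residues are Ser, Thr (aliphatic alcohols), and Tyr (phenol).
Threonine is in this group.

True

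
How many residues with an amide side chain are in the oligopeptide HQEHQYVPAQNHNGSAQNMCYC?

Asparagine (N) and glutamine (Q) have uncharged amide side chains.
Matching residues: Q2, Q5, Q10, N11, N13, Q17, N18.

7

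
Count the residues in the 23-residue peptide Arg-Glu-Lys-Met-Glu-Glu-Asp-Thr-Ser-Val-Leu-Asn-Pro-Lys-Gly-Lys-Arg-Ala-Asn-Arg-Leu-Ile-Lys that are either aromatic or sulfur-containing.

Aromatic: F, W, Y. Sulfur-containing: C, M.
Aromatic residues here: none (0).
Sulfur-containing residues here: Met4 (1).
The two groups share no amino acid, so total = 0 + 1 = 1.

1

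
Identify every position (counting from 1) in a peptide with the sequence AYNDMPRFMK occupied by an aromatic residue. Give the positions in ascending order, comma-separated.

Phenylalanine (F), tryptophan (W), and tyrosine (Y) have aromatic ring side chains.
Matching residues: Y2, F8.

2, 8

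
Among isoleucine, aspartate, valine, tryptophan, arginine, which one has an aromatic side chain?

F, W, and Y each carry an aromatic ring on the side chain.
Of the listed options, only tryptophan belongs to this group.

tryptophan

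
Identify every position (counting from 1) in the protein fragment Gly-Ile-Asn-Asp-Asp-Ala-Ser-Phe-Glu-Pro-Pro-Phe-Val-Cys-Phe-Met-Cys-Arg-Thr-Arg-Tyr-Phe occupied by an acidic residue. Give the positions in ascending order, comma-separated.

4, 5, 9

Aspartate (D) and glutamate (E) have carboxylic-acid side chains and are the acidic amino acids.
Matching residues: Asp4, Asp5, Glu9.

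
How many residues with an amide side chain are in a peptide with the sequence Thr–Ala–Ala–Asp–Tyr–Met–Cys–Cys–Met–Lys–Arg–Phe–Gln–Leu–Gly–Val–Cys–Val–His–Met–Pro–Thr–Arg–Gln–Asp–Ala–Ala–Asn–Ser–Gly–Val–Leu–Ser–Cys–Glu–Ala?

Asparagine (N) and glutamine (Q) have uncharged amide side chains.
Matching residues: Gln13, Gln24, Asn28.

3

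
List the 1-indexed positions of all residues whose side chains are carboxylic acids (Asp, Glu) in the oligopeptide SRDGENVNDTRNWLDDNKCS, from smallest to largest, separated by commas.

3, 5, 9, 15, 16

Matching residues: D3, E5, D9, D15, D16.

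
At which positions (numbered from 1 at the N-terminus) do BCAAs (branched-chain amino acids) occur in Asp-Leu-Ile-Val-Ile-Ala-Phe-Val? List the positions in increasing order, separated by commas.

2, 3, 4, 5, 8

Valine (V), leucine (L), and isoleucine (I) are the branched-chain amino acids.
Matching residues: Leu2, Ile3, Val4, Ile5, Val8.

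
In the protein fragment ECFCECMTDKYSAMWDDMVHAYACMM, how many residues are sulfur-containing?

9

Cysteine (C, thiol) and methionine (M, thioether) are the two sulfur-containing amino acids.
Matching residues: C2, C4, C6, M7, M14, M18, C24, M25, M26.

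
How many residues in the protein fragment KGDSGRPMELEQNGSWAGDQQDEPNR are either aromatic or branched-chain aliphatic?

2

Aromatic: F, W, Y. Branched-chain aliphatic: I, L, V.
Aromatic residues here: W16 (1).
Branched-chain aliphatic residues here: L10 (1).
The two groups share no amino acid, so total = 1 + 1 = 2.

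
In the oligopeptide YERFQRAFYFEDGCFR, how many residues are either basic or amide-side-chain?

4

Basic: H, K, R. Amide-side-chain: N, Q.
Basic residues here: R3, R6, R16 (3).
Amide-side-chain residues here: Q5 (1).
The two groups share no amino acid, so total = 3 + 1 = 4.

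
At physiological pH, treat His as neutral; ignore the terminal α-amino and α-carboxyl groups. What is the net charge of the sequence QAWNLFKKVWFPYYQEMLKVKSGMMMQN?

At pH ~7.4 the Lys and Arg side chains are protonated (+1), the Asp and Glu side chains are deprotonated (−1), and with His taken as neutral all other side chains carry no charge.
Positive (K, R): K7, K8, K19, K21 → +4.
Negative (D, E): E16 → −1.
Net charge = (+4) + (−1) = +3.

+3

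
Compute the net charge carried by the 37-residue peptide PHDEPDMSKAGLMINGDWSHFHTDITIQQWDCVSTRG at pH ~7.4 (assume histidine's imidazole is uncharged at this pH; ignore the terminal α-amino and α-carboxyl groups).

At pH ~7.4 the Lys and Arg side chains are protonated (+1), the Asp and Glu side chains are deprotonated (−1), and with His taken as neutral all other side chains carry no charge.
Positive (K, R): K9, R36 → +2.
Negative (D, E): D3, E4, D6, D17, D24, D31 → −6.
Net charge = (+2) + (−6) = −4.

-4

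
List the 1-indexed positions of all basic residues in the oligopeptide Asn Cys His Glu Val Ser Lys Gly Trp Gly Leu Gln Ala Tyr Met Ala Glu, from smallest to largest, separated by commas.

3, 7

Lysine (K), arginine (R), and histidine (H) have basic, nitrogen-containing side chains.
Matching residues: His3, Lys7.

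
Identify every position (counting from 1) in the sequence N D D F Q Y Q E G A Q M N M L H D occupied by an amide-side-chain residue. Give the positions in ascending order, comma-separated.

1, 5, 7, 11, 13

Asparagine (N) and glutamine (Q) have uncharged amide side chains.
Matching residues: N1, Q5, Q7, Q11, N13.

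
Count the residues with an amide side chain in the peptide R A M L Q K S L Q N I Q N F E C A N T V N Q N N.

Asparagine (N) and glutamine (Q) have uncharged amide side chains.
Matching residues: Q5, Q9, N10, Q12, N13, N18, N21, Q22, N23, N24.

10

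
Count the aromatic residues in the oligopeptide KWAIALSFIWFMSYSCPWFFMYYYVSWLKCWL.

13

The aromatic amino acids are Phe (F, benzyl), Trp (W, indole), and Tyr (Y, phenol).
Matching residues: W2, F8, W10, F11, Y14, W18, F19, F20, Y22, Y23, Y24, W27, W31.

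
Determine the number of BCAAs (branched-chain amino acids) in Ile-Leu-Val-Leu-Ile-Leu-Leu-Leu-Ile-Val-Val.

11

V, L, and I make up the branched-chain aliphatic group.
Matching residues: Ile1, Leu2, Val3, Leu4, Ile5, Leu6, Leu7, Leu8, Ile9, Val10, Val11.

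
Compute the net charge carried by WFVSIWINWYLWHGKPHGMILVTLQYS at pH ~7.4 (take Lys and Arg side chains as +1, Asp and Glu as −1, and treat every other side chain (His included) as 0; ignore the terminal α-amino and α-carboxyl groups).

Positive (K, R): K15 → +1.
Negative (D, E): none → −0.
Net charge = (+1) + (−0) = +1.

+1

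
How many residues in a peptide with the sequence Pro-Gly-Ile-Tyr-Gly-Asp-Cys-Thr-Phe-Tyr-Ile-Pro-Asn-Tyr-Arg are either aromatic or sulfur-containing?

5

Aromatic: F, W, Y. Sulfur-containing: C, M.
Aromatic residues here: Tyr4, Phe9, Tyr10, Tyr14 (4).
Sulfur-containing residues here: Cys7 (1).
The two groups share no amino acid, so total = 4 + 1 = 5.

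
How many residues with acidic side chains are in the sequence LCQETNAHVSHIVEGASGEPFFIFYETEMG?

Only D (aspartate) and E (glutamate) carry a side-chain carboxylic acid.
Matching residues: E4, E14, E19, E26, E28.

5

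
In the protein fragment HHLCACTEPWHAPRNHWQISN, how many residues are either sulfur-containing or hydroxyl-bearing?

4

Sulfur-containing: C, M. Hydroxyl-bearing: S, T, Y.
Sulfur-containing residues here: C4, C6 (2).
Hydroxyl-bearing residues here: T7, S20 (2).
The two groups share no amino acid, so total = 2 + 2 = 4.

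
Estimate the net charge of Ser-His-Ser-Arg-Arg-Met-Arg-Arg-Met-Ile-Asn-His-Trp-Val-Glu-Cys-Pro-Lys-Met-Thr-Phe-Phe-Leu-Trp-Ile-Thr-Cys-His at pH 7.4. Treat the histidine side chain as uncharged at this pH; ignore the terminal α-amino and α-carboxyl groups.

At pH ~7.4 the Lys and Arg side chains are protonated (+1), the Asp and Glu side chains are deprotonated (−1), and with His taken as neutral all other side chains carry no charge.
Positive (K, R): Arg4, Arg5, Arg7, Arg8, Lys18 → +5.
Negative (D, E): Glu15 → −1.
Net charge = (+5) + (−1) = +4.

+4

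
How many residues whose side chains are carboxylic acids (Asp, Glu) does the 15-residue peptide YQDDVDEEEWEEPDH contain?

Matching residues: D3, D4, D6, E7, E8, E9, E11, E12, D14.

9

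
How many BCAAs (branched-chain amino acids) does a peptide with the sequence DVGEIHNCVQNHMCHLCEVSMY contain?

Valine (V), leucine (L), and isoleucine (I) are the branched-chain amino acids.
Matching residues: V2, I5, V9, L16, V19.

5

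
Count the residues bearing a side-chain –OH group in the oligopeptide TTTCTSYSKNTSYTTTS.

The –OH-bearing residues are Ser, Thr (aliphatic alcohols), and Tyr (phenol).
Matching residues: T1, T2, T3, T5, S6, Y7, S8, T11, S12, Y13, T14, T15, T16, S17.

14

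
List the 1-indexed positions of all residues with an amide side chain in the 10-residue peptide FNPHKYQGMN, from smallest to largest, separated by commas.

2, 7, 10

The amide-side-chain residues are Asn (N) and Gln (Q).
Matching residues: N2, Q7, N10.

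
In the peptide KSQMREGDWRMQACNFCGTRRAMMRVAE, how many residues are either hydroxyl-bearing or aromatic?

4

Hydroxyl-bearing: S, T, Y. Aromatic: F, W, Y.
Hydroxyl-bearing residues here: S2, T19 (2).
Aromatic residues here: W9, F16 (2).
(Y belongs to both groups, but none appear in this sequence.) Total = 2 + 2 = 4.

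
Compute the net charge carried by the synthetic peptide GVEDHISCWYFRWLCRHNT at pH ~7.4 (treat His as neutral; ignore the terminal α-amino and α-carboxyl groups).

Near pH 7.4, K and R contribute +1 each, D and E contribute −1 each, and every other side chain (His included, as stated) is uncharged.
Positive (K, R): R12, R16 → +2.
Negative (D, E): E3, D4 → −2.
Net charge = (+2) + (−2) = 0.

0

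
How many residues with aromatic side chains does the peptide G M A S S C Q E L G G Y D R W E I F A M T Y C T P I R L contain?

Phenylalanine (F), tryptophan (W), and tyrosine (Y) have aromatic ring side chains.
Matching residues: Y12, W15, F18, Y22.

4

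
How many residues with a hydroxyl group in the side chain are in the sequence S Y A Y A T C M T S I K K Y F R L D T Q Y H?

S, T, and Y are the three residues with a side-chain hydroxyl.
Matching residues: S1, Y2, Y4, T6, T9, S10, Y14, T19, Y21.

9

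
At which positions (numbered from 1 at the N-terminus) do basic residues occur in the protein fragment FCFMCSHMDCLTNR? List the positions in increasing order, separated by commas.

7, 14

Lysine (K), arginine (R), and histidine (H) have basic, nitrogen-containing side chains.
Matching residues: H7, R14.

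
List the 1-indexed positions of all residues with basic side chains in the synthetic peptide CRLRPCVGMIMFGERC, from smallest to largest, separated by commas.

The basic amino acids are Lys (K), Arg (R), and His (H).
Matching residues: R2, R4, R15.

2, 4, 15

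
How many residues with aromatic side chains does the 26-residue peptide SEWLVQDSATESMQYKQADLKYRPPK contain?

3

F, W, and Y each carry an aromatic ring on the side chain.
Matching residues: W3, Y15, Y22.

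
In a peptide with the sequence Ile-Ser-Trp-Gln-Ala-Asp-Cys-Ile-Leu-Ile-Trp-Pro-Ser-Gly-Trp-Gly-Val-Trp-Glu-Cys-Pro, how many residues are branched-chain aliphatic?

5

V, L, and I make up the branched-chain aliphatic group.
Matching residues: Ile1, Ile8, Leu9, Ile10, Val17.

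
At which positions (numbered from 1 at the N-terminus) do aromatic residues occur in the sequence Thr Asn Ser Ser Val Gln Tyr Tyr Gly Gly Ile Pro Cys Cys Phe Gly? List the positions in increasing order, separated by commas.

The aromatic amino acids are Phe (F, benzyl), Trp (W, indole), and Tyr (Y, phenol).
Matching residues: Tyr7, Tyr8, Phe15.

7, 8, 15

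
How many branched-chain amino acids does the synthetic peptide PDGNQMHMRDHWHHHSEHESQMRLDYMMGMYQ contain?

1

Valine (V), leucine (L), and isoleucine (I) are the branched-chain amino acids.
Matching residues: L24.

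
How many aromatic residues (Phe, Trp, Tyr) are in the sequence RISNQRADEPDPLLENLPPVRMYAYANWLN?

Matching residues: Y23, Y25, W28.

3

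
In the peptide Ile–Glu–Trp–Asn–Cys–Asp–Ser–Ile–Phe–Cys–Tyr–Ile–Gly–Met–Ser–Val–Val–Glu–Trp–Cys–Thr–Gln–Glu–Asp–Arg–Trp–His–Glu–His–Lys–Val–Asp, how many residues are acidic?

The acidic residues are Asp (D) and Glu (E), whose side chains end in a carboxylate group.
Matching residues: Glu2, Asp6, Glu18, Glu23, Asp24, Glu28, Asp32.

7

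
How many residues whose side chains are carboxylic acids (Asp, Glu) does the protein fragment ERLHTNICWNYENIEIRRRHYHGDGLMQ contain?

4

Matching residues: E1, E12, E15, D24.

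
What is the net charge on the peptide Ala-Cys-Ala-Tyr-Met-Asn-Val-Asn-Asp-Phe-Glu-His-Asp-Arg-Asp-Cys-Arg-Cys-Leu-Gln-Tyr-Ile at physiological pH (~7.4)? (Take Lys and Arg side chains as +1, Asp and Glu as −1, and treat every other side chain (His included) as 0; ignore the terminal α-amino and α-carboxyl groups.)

-2

Positive (K, R): Arg14, Arg17 → +2.
Negative (D, E): Asp9, Glu11, Asp13, Asp15 → −4.
Net charge = (+2) + (−4) = −2.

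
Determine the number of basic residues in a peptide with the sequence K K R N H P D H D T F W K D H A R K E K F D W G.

The basic amino acids are Lys (K), Arg (R), and His (H).
Matching residues: K1, K2, R3, H5, H8, K13, H15, R17, K18, K20.

10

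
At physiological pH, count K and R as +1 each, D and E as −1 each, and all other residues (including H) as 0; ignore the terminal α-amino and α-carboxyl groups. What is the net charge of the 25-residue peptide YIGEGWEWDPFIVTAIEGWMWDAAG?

-5

Positive (K, R): none → +0.
Negative (D, E): E4, E7, D9, E17, D22 → −5.
Net charge = (+0) + (−5) = −5.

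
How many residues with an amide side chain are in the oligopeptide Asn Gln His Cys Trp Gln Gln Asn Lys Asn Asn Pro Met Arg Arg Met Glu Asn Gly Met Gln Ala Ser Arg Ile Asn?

The amide-side-chain residues are Asn (N) and Gln (Q).
Matching residues: Asn1, Gln2, Gln6, Gln7, Asn8, Asn10, Asn11, Asn18, Gln21, Asn26.

10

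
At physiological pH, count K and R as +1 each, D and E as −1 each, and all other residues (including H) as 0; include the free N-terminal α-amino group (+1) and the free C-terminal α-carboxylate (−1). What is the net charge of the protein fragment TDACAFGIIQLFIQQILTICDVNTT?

Positive (K, R): none → +0.
Negative (D, E): D2, D21 → −2.
The N-terminus (+1) and C-terminus (−1) cancel.
Net charge = (+0) + (−2) = −2.

-2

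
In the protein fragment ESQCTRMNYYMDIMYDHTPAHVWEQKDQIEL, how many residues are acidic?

Only D (aspartate) and E (glutamate) carry a side-chain carboxylic acid.
Matching residues: E1, D12, D16, E24, D27, E30.

6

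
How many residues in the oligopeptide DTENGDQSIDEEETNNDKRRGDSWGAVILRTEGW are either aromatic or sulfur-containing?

Aromatic: F, W, Y. Sulfur-containing: C, M.
Aromatic residues here: W24, W34 (2).
Sulfur-containing residues here: none (0).
The two groups share no amino acid, so total = 2 + 0 = 2.

2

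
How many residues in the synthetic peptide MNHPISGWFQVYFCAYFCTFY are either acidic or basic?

1

Acidic: D, E. Basic: H, K, R.
Acidic residues here: none (0).
Basic residues here: H3 (1).
The two groups share no amino acid, so total = 0 + 1 = 1.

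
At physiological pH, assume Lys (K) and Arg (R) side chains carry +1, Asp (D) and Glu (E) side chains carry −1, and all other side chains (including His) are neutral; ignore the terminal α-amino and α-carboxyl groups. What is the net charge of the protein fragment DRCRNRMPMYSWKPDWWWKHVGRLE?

Positive (K, R): R2, R4, R6, K13, K19, R23 → +6.
Negative (D, E): D1, D15, E25 → −3.
Net charge = (+6) + (−3) = +3.

+3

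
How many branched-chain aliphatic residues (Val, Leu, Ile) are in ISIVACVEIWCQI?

Matching residues: I1, I3, V4, V7, I9, I13.

6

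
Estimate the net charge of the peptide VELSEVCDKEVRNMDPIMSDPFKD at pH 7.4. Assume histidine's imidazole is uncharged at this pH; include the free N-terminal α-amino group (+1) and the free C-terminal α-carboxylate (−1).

The side chains ionized at physiological pH are Lys/Arg (+1) and Asp/Glu (−1); with His treated as neutral, nothing else contributes.
Positive (K, R): K9, R12, K23 → +3.
Negative (D, E): E2, E5, D8, E10, D15, D20, D24 → −7.
The N-terminus (+1) and C-terminus (−1) cancel.
Net charge = (+3) + (−7) = −4.

-4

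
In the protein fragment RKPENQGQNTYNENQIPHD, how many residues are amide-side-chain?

Only N (asparagine) and Q (glutamine) carry a side-chain carboxamide.
Matching residues: N5, Q6, Q8, N9, N12, N14, Q15.

7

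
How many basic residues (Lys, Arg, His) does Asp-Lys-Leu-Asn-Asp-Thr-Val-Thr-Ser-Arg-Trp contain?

2

Matching residues: Lys2, Arg10.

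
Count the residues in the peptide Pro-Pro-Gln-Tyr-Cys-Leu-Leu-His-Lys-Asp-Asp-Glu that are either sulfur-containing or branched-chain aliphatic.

3

Sulfur-containing: C, M. Branched-chain aliphatic: I, L, V.
Sulfur-containing residues here: Cys5 (1).
Branched-chain aliphatic residues here: Leu6, Leu7 (2).
The two groups share no amino acid, so total = 1 + 2 = 3.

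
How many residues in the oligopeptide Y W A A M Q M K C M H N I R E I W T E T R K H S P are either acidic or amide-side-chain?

Acidic: D, E. Amide-side-chain: N, Q.
Acidic residues here: E15, E19 (2).
Amide-side-chain residues here: Q6, N12 (2).
The two groups share no amino acid, so total = 2 + 2 = 4.

4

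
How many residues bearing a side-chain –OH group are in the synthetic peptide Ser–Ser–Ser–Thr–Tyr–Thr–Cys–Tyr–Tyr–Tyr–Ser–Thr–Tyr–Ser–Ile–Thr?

14

S, T, and Y are the three residues with a side-chain hydroxyl.
Matching residues: Ser1, Ser2, Ser3, Thr4, Tyr5, Thr6, Tyr8, Tyr9, Tyr10, Ser11, Thr12, Tyr13, Ser14, Thr16.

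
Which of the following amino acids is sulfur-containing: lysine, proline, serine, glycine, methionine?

Only Cys (C) and Met (M) have a sulfur atom in the side chain.
Of the listed options, only methionine belongs to this group.

methionine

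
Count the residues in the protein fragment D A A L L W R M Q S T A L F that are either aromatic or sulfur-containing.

Aromatic: F, W, Y. Sulfur-containing: C, M.
Aromatic residues here: W6, F14 (2).
Sulfur-containing residues here: M8 (1).
The two groups share no amino acid, so total = 2 + 1 = 3.

3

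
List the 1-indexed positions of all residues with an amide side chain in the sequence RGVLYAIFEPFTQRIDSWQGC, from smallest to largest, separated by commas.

13, 19

Asparagine (N) and glutamine (Q) have uncharged amide side chains.
Matching residues: Q13, Q19.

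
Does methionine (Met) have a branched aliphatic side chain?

The BCAAs are Val, Leu, and Ile — aliphatic side chains with a branch point.
Methionine is not in this group.

No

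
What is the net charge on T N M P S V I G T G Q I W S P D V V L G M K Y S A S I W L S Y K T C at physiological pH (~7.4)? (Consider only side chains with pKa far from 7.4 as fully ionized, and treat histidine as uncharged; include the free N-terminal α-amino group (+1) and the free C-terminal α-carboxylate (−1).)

+1

At pH ~7.4 the Lys and Arg side chains are protonated (+1), the Asp and Glu side chains are deprotonated (−1), and with His taken as neutral all other side chains carry no charge.
Positive (K, R): K22, K32 → +2.
Negative (D, E): D16 → −1.
The N-terminus (+1) and C-terminus (−1) cancel.
Net charge = (+2) + (−1) = +1.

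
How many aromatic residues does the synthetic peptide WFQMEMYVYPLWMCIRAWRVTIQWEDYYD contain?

9

The aromatic amino acids are Phe (F, benzyl), Trp (W, indole), and Tyr (Y, phenol).
Matching residues: W1, F2, Y7, Y9, W12, W18, W24, Y27, Y28.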